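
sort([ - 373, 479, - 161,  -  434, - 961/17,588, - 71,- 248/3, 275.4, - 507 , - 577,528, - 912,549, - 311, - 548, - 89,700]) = [  -  912, - 577,- 548, - 507, - 434,-373, - 311, - 161,  -  89, - 248/3, - 71, - 961/17,275.4,479,528,549,588,700 ]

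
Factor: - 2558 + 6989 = 3^1*7^1*211^1 =4431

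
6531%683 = 384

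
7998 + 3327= 11325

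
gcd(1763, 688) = 43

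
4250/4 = 1062+1/2 = 1062.50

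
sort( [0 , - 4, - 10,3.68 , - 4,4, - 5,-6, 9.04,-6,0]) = [-10, - 6,-6, - 5  , - 4, - 4, 0,0,3.68, 4 , 9.04] 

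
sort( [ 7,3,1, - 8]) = [  -  8,1,3,  7 ]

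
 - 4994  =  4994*( - 1)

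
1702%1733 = 1702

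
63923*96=6136608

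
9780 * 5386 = 52675080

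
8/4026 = 4/2013 = 0.00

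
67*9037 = 605479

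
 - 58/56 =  - 2 + 27/28 = - 1.04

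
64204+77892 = 142096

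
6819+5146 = 11965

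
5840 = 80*73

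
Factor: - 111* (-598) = 66378 = 2^1*3^1* 13^1*23^1*37^1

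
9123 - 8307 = 816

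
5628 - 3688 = 1940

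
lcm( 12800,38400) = 38400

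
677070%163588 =22718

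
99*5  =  495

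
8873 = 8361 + 512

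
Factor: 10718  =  2^1*23^1*233^1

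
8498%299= 126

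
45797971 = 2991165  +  42806806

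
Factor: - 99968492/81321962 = -2^1*13^1 * 281^(-1)*144701^( - 1 )*1922471^1 =-49984246/40660981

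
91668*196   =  17966928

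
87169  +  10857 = 98026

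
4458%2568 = 1890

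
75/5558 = 75/5558=0.01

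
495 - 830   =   - 335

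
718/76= 9 + 17/38  =  9.45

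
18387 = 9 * 2043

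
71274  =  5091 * 14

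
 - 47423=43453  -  90876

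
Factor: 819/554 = 2^ (  -  1)*3^2*7^1*13^1*277^(-1 ) 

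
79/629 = 79/629 = 0.13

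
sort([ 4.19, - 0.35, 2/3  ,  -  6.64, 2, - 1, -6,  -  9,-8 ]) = [  -  9,-8,  -  6.64, - 6, - 1,-0.35, 2/3,2, 4.19 ] 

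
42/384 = 7/64  =  0.11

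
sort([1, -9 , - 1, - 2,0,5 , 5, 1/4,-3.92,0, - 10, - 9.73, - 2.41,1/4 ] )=[ - 10, - 9.73, - 9, - 3.92, - 2.41, - 2, - 1,0,0,  1/4,1/4,1,  5,  5] 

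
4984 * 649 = 3234616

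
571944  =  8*71493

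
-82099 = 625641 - 707740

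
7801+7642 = 15443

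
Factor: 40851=3^3 * 17^1*89^1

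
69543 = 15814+53729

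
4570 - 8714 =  - 4144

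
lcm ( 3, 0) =0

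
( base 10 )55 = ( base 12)47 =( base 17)34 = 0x37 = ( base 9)61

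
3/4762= 3/4762  =  0.00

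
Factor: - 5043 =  - 3^1*41^2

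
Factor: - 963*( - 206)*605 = 2^1 * 3^2*5^1 * 11^2*103^1*107^1 = 120018690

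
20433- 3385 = 17048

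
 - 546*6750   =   - 3685500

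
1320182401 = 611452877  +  708729524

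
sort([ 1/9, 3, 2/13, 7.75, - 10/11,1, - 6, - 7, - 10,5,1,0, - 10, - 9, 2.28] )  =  [ - 10,-10, - 9,-7, - 6, - 10/11, 0 , 1/9, 2/13, 1, 1,2.28, 3, 5,7.75] 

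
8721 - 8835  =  -114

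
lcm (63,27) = 189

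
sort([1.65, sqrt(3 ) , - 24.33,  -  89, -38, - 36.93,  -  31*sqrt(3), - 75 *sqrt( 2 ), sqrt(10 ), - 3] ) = [ -75*sqrt( 2), - 89, - 31*sqrt( 3 ),-38,- 36.93, - 24.33, - 3 , 1.65 , sqrt(3), sqrt( 10)]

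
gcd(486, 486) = 486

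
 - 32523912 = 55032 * ( - 591)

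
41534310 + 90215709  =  131750019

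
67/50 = 67/50=1.34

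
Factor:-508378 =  - 2^1 * 13^1* 19553^1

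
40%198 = 40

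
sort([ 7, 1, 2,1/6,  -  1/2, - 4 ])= [ - 4, - 1/2 , 1/6, 1,2,7]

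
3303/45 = 73 + 2/5 = 73.40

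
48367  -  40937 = 7430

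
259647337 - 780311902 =  -  520664565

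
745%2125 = 745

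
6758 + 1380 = 8138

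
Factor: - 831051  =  -3^2*13^1* 7103^1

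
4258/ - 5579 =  - 4258/5579 = - 0.76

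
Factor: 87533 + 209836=3^2*19^1*37^1 *47^1 = 297369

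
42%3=0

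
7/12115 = 7/12115 = 0.00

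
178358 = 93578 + 84780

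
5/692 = 5/692 = 0.01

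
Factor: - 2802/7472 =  - 3/8=- 2^(-3)*3^1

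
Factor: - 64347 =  - 3^1*89^1*241^1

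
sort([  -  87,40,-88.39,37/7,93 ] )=[ - 88.39, - 87, 37/7, 40 , 93 ]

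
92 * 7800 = 717600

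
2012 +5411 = 7423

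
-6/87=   -  1 + 27/29  =  - 0.07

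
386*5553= 2143458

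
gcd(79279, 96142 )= 1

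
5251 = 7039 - 1788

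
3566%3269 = 297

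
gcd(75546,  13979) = 1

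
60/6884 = 15/1721  =  0.01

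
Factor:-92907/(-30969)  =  3^1 = 3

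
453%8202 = 453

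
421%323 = 98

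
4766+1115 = 5881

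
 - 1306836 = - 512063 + - 794773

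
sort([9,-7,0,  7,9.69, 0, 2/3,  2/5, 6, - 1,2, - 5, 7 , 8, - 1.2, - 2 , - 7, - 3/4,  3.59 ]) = [ - 7, - 7, - 5, - 2, - 1.2, - 1, - 3/4,0,  0, 2/5, 2/3,2 , 3.59,  6,7,7,  8, 9,9.69 ] 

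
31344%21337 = 10007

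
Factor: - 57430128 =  - 2^4*3^1*7^1*59^1 * 2897^1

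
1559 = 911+648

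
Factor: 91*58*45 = 2^1*3^2 * 5^1*7^1*13^1*29^1=237510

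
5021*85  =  426785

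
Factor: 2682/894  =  3^1 = 3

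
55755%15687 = 8694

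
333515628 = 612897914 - 279382286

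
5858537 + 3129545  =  8988082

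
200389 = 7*28627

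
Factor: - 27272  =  -2^3*7^1*487^1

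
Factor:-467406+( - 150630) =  - 2^2*3^1 * 51503^1 = -618036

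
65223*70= 4565610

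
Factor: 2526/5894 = 3/7 = 3^1 * 7^( - 1)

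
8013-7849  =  164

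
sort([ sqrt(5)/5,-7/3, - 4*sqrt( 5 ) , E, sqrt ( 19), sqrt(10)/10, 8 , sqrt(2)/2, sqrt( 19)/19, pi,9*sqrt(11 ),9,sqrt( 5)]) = [ - 4 * sqrt(5 ), - 7/3, sqrt (19 ) /19, sqrt(10)/10,sqrt( 5)/5, sqrt( 2)/2 , sqrt(5), E,  pi,sqrt( 19 ), 8 , 9, 9 * sqrt(11) ] 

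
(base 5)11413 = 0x35A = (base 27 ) 14L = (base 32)qq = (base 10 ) 858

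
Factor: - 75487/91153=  - 19^1*29^1*137^1*91153^(-1)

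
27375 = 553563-526188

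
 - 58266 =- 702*83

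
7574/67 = 113+3/67 = 113.04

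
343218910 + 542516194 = 885735104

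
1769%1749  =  20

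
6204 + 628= 6832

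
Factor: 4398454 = 2^1* 977^1*2251^1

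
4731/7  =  675+6/7 = 675.86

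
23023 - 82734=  - 59711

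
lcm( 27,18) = 54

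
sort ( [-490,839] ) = [ - 490,839] 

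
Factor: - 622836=  -  2^2*3^3 * 73^1 * 79^1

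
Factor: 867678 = 2^1*3^1*7^1*73^1*283^1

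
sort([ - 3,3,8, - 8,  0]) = [ - 8, - 3,  0, 3, 8]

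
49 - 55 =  - 6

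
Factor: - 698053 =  - 698053^1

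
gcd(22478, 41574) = 2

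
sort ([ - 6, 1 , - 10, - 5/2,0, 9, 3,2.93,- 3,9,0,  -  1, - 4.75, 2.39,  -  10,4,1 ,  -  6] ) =[ - 10,-10,  -  6, - 6, - 4.75,  -  3, - 5/2,-1 , 0, 0 , 1, 1, 2.39,  2.93,3 , 4,  9, 9 ] 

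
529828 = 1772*299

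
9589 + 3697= 13286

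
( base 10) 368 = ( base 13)224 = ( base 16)170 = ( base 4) 11300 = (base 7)1034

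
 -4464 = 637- 5101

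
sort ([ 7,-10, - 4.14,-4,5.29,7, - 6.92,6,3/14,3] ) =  [  -  10, - 6.92,  -  4.14,-4,3/14,3,5.29,6,  7, 7 ]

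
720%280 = 160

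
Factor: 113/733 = 113^1*733^(-1 )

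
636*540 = 343440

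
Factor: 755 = 5^1*151^1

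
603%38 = 33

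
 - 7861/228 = -35+119/228 = - 34.48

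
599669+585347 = 1185016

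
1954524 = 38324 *51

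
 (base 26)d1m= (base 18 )194G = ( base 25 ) E3B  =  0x2284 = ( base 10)8836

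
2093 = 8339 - 6246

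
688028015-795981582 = - 107953567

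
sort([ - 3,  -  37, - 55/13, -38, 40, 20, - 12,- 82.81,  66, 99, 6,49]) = [- 82.81, - 38,-37, - 12, - 55/13,  -  3,6,20, 40, 49,66,  99]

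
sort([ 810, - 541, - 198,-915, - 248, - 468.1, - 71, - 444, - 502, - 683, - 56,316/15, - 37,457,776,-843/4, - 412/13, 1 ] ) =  [ - 915, - 683, - 541, - 502, - 468.1, - 444, - 248, - 843/4, - 198, - 71, - 56,-37,-412/13, 1, 316/15,457,776 , 810]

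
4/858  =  2/429 = 0.00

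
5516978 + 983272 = 6500250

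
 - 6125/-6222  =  6125/6222 = 0.98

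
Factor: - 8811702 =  - 2^1*3^2*489539^1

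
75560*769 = 58105640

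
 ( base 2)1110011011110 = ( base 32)76u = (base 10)7390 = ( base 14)299c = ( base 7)30355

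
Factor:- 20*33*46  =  -2^3*3^1*5^1*11^1*23^1= -30360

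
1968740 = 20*98437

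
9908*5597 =55455076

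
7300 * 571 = 4168300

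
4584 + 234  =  4818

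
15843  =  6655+9188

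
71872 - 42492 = 29380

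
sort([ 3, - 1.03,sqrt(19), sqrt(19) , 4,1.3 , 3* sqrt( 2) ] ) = [ - 1.03,1.3,3, 4, 3*sqrt( 2) , sqrt( 19),sqrt( 19)] 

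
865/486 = 1 + 379/486 = 1.78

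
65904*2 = 131808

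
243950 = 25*9758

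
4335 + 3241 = 7576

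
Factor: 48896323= 7^1  *  2087^1 * 3347^1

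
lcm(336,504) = 1008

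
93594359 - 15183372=78410987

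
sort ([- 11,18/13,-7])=[ - 11 ,-7, 18/13]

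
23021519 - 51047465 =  - 28025946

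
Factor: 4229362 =2^1*17^1*19^1*6547^1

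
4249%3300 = 949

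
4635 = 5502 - 867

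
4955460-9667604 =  - 4712144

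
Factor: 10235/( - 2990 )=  - 2^(-1 )*13^(  -  1 )*89^1= - 89/26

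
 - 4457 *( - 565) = 2518205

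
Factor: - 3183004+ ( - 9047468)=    - 2^3*3^1*509603^1 =-12230472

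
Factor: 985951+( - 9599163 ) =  - 2^2 * 79^1*97^1* 281^1=- 8613212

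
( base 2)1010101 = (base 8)125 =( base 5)320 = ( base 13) 67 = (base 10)85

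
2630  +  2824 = 5454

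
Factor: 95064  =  2^3 *3^1*17^1*233^1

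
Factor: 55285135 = 5^1*11057027^1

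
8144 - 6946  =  1198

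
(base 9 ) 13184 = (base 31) 988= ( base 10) 8905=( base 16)22C9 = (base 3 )110012211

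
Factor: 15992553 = 3^1* 61^1*281^1*311^1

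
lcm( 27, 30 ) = 270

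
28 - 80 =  - 52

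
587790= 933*630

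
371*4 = 1484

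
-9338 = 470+-9808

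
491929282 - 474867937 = 17061345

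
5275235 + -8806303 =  - 3531068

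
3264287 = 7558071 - 4293784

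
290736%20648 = 1664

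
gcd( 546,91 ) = 91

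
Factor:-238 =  - 2^1*7^1*17^1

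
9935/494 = 9935/494 = 20.11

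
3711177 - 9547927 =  - 5836750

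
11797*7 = 82579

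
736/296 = 2 + 18/37 = 2.49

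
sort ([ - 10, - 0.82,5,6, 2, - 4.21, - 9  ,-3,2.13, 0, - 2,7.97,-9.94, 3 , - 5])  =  [ - 10, - 9.94, - 9, - 5, - 4.21,-3, - 2  ,-0.82, 0, 2, 2.13,3,5,6,7.97 ] 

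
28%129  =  28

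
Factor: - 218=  - 2^1 * 109^1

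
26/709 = 26/709 = 0.04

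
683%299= 85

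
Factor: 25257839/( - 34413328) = -2^( - 4 ) *31^1*53^1*257^( - 1) *8369^(-1)*15373^1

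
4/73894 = 2/36947 = 0.00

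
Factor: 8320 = 2^7*5^1 * 13^1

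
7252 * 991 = 7186732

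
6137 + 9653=15790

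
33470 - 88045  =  -54575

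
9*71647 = 644823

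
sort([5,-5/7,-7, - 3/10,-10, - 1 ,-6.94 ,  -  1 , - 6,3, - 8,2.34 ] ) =[ - 10, - 8, - 7,-6.94, - 6, - 1, - 1, - 5/7,- 3/10,2.34,3, 5]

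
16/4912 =1/307 = 0.00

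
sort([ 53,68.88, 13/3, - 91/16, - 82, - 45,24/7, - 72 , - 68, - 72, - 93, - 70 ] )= [-93, - 82, - 72 , - 72, - 70 , - 68, - 45, - 91/16,24/7,13/3,53 , 68.88] 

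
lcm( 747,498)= 1494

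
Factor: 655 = 5^1*131^1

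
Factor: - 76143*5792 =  - 2^5*3^1*17^1*181^1*1493^1 = -  441020256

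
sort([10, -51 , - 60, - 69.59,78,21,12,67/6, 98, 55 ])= [ - 69.59 , - 60, - 51,  10 , 67/6, 12, 21,55, 78, 98]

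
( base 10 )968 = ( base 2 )1111001000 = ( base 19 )2CI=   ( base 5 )12333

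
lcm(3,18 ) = 18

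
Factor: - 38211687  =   - 3^2 * 4245743^1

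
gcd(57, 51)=3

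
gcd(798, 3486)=42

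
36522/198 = 2029/11 = 184.45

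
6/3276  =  1/546 = 0.00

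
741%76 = 57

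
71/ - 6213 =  - 1 + 6142/6213 = - 0.01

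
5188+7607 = 12795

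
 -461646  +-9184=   -  470830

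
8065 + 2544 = 10609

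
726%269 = 188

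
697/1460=697/1460 = 0.48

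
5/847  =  5/847=0.01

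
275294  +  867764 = 1143058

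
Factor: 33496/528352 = 53/836 = 2^( - 2 )*11^( - 1)*19^( - 1) * 53^1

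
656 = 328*2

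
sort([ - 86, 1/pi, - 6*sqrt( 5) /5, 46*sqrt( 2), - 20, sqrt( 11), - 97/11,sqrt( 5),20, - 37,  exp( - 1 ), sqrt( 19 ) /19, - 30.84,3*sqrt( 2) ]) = [ - 86,-37,-30.84, - 20, - 97/11, - 6 * sqrt(5 )/5,  sqrt(19)/19 , 1/pi,exp( - 1 ), sqrt( 5), sqrt( 11),3 *sqrt( 2), 20,46 * sqrt( 2 )] 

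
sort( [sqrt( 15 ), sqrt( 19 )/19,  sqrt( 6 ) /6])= [ sqrt (19 )/19, sqrt(6)/6,  sqrt( 15 ) ]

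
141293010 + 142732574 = 284025584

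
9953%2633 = 2054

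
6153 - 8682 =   -  2529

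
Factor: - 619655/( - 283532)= 2^( - 2)*5^1 * 73^( - 1 )*971^( - 1) * 123931^1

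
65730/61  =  65730/61  =  1077.54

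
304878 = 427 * 714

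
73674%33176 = 7322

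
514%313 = 201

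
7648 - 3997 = 3651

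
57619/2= 57619/2 = 28809.50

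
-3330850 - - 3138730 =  - 192120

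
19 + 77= 96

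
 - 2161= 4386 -6547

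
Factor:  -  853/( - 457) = 457^( - 1)*853^1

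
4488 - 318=4170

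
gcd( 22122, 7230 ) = 6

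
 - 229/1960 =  - 229/1960 = - 0.12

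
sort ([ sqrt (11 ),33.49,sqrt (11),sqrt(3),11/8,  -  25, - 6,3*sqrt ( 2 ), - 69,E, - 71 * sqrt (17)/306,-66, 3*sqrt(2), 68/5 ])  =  [  -  69, - 66, - 25,-6, - 71*sqrt(17 )/306,11/8 , sqrt( 3),E,sqrt(11),sqrt ( 11 ),3*sqrt( 2), 3*sqrt( 2 ),68/5,33.49]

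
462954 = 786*589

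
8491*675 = 5731425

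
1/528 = 1/528 = 0.00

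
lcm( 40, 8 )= 40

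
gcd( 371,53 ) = 53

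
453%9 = 3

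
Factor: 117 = 3^2*13^1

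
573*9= 5157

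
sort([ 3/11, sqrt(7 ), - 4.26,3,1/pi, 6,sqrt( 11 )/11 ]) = [ - 4.26,3/11, sqrt(11)/11,1/pi,sqrt( 7),3,6]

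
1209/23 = 1209/23 = 52.57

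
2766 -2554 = 212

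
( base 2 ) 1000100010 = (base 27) k6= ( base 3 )202020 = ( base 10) 546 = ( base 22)12I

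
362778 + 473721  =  836499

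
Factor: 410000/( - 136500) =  - 820/273 = - 2^2*  3^(  -  1 )*5^1 * 7^( - 1 )*13^( - 1)*41^1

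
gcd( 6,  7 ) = 1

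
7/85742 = 7/85742 = 0.00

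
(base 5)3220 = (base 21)kf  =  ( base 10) 435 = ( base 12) 303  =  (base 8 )663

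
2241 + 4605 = 6846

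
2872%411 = 406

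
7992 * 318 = 2541456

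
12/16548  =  1/1379 = 0.00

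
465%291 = 174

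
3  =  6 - 3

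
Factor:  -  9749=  - 9749^1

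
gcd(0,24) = 24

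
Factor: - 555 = - 3^1*5^1*37^1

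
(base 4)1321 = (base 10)121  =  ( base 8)171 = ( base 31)3S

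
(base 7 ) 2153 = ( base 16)305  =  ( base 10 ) 773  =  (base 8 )1405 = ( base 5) 11043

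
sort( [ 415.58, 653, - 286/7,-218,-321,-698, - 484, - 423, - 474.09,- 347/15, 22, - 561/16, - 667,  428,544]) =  [  -  698, - 667, - 484, - 474.09, - 423, - 321, - 218, - 286/7,- 561/16,  -  347/15, 22,415.58,428, 544,653]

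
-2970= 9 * ( - 330 )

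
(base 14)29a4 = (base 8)16344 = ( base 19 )1195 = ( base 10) 7396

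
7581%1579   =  1265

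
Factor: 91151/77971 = 103^( - 1)*757^( - 1)*91151^1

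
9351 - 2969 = 6382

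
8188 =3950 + 4238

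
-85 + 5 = -80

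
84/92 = 21/23= 0.91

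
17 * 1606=27302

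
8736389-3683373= 5053016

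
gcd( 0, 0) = 0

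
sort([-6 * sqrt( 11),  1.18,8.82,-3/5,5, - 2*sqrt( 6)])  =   [-6 * sqrt(11), - 2* sqrt( 6), - 3/5 , 1.18, 5,8.82 ] 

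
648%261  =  126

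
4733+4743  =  9476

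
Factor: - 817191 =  - 3^2*29^1*31^1*101^1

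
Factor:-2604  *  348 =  - 2^4 * 3^2 * 7^1*29^1*31^1 = - 906192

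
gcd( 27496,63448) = 56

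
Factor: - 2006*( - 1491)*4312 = 12896959152 = 2^4*3^1*7^3*11^1*17^1*59^1  *71^1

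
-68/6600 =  - 1 + 1633/1650 = - 0.01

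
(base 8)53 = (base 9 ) 47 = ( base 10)43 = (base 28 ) 1F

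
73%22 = 7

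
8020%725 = 45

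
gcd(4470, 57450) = 30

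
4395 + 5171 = 9566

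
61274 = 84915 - 23641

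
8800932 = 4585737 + 4215195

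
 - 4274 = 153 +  - 4427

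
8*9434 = 75472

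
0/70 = 0 = 0.00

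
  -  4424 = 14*( - 316) 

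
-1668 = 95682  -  97350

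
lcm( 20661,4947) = 351237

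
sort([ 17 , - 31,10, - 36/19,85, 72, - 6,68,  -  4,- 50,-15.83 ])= [-50,  -  31,- 15.83, - 6,-4,  -  36/19,10, 17,68,72, 85] 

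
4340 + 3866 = 8206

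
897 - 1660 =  - 763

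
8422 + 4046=12468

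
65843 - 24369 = 41474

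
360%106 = 42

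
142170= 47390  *3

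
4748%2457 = 2291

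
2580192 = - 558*( - 4624) 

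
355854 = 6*59309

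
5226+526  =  5752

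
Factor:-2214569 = -7^1*257^1*1231^1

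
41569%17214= 7141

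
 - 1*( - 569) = 569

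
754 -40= 714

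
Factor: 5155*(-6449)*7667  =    -  5^1*11^1*17^1*41^1*1031^1 *6449^1  =  - 254886309865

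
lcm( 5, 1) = 5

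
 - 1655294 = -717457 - 937837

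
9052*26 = 235352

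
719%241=237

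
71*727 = 51617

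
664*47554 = 31575856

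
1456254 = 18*80903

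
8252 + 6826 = 15078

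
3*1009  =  3027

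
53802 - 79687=-25885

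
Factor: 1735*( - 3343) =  - 5800105 = - 5^1 *347^1 *3343^1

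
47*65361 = 3071967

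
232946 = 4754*49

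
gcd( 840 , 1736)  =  56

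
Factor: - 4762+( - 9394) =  - 14156 = - 2^2*3539^1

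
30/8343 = 10/2781 = 0.00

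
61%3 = 1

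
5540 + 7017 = 12557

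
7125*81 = 577125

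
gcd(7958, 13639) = 23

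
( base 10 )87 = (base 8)127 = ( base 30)2r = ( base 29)30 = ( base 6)223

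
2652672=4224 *628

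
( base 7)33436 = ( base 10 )8455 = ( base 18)181d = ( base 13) 3b05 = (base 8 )20407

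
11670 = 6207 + 5463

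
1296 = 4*324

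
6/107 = 6/107 = 0.06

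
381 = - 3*( - 127)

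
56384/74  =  761 + 35/37 = 761.95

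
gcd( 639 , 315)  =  9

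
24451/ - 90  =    -  272 + 29/90 = - 271.68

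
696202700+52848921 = 749051621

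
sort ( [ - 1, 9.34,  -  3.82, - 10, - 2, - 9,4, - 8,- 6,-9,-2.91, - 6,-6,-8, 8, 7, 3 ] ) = [ - 10, - 9, - 9, - 8,  -  8, - 6, - 6 , - 6, - 3.82, - 2.91, - 2, -1, 3, 4 , 7, 8, 9.34 ]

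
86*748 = 64328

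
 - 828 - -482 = - 346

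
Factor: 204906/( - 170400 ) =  - 2^( - 4 )*5^( - 2 )*13^1 *37^1=-  481/400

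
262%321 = 262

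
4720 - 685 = 4035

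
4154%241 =57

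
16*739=11824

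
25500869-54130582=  - 28629713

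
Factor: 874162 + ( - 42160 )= 832002=2^1*3^1*23^1  *6029^1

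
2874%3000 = 2874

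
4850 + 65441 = 70291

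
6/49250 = 3/24625 = 0.00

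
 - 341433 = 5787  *( - 59)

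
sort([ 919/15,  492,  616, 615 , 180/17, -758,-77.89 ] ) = [ -758 ,-77.89,180/17, 919/15,492,615, 616 ] 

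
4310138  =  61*70658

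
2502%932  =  638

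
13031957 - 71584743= -58552786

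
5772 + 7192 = 12964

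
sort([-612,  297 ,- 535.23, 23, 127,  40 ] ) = [  -  612 ,-535.23, 23,  40, 127, 297 ] 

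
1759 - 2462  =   - 703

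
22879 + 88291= 111170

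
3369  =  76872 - 73503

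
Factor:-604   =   - 2^2*151^1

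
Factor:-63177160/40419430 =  - 6317716/4041943 = -2^2*1579429^1*4041943^ ( - 1) 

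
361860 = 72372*5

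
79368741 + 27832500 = 107201241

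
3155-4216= - 1061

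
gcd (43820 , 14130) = 10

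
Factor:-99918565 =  - 5^1*59^1 *338707^1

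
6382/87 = 6382/87= 73.36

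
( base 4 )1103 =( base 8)123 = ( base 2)1010011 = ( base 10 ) 83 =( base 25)38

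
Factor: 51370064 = 2^4*3210629^1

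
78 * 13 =1014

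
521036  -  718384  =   - 197348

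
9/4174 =9/4174 = 0.00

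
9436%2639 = 1519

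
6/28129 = 6/28129 = 0.00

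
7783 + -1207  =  6576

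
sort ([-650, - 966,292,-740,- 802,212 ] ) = [-966,-802, - 740, - 650, 212,292 ]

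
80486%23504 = 9974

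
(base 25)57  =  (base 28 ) 4K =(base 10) 132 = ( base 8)204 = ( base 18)76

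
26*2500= 65000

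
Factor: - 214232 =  - 2^3*61^1*439^1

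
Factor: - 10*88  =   - 880 = - 2^4 *5^1 * 11^1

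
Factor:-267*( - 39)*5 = 3^2*5^1*13^1*89^1=52065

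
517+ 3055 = 3572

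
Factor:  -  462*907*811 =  - 2^1 * 3^1*7^1 *11^1*811^1*907^1 = -  339836574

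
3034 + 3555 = 6589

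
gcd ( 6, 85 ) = 1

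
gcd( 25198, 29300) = 586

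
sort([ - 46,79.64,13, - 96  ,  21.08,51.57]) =[  -  96, - 46,13,21.08, 51.57,79.64]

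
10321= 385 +9936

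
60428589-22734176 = 37694413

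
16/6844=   4/1711= 0.00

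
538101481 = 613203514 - 75102033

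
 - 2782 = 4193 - 6975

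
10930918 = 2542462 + 8388456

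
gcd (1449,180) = 9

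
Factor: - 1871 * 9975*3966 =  - 2^1* 3^2*5^2 * 7^1*19^1 * 661^1*1871^1 = - 74018350350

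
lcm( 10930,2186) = 10930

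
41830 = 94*445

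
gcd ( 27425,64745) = 5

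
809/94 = 8 + 57/94 = 8.61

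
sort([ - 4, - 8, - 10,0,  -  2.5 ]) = [ - 10, - 8, - 4 , - 2.5,  0]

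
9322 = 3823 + 5499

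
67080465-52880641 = 14199824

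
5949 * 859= 5110191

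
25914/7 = 3702= 3702.00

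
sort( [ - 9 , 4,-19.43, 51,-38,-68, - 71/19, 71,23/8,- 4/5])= [ - 68, - 38,-19.43, -9, - 71/19,  -  4/5,23/8, 4,  51, 71]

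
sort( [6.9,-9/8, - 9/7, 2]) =[ - 9/7,-9/8,2, 6.9]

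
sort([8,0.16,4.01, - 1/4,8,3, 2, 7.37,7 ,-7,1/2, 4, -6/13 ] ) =[ -7, -6/13, -1/4, 0.16, 1/2,2,3,  4, 4.01 , 7, 7.37, 8, 8] 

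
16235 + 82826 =99061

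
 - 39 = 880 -919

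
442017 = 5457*81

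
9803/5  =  9803/5 = 1960.60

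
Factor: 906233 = 906233^1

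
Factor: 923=13^1*71^1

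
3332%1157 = 1018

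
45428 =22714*2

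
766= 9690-8924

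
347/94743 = 347/94743 = 0.00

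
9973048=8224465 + 1748583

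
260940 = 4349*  60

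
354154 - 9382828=- 9028674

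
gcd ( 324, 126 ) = 18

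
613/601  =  613/601 = 1.02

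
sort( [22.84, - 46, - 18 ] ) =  [ - 46, - 18 , 22.84] 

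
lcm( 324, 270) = 1620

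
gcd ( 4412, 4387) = 1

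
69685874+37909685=107595559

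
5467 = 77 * 71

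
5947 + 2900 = 8847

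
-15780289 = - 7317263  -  8463026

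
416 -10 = 406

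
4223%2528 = 1695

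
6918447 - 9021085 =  - 2102638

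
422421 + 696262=1118683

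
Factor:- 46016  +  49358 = 3342 = 2^1*3^1*557^1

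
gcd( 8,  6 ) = 2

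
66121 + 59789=125910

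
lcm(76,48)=912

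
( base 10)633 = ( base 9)773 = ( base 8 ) 1171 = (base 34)IL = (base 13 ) 399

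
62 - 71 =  - 9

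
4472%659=518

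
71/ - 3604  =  - 71/3604 = - 0.02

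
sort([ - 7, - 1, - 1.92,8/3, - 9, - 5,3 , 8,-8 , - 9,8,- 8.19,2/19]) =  [ - 9, - 9, - 8.19, - 8, - 7, - 5, - 1.92, - 1, 2/19, 8/3, 3 , 8,8] 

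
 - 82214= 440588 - 522802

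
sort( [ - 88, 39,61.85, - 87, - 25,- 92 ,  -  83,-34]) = [ - 92,  -  88, -87, - 83, - 34, - 25,  39, 61.85]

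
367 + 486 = 853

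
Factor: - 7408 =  - 2^4*463^1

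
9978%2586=2220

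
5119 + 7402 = 12521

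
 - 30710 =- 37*830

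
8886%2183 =154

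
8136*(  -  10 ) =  - 81360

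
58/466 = 29/233 = 0.12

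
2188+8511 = 10699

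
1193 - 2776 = -1583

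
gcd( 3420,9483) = 3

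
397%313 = 84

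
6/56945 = 6/56945 = 0.00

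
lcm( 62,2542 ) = 2542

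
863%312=239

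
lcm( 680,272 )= 1360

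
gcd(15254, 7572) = 2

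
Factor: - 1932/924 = - 23/11=-11^( - 1)*23^1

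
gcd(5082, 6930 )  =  462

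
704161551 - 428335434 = 275826117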